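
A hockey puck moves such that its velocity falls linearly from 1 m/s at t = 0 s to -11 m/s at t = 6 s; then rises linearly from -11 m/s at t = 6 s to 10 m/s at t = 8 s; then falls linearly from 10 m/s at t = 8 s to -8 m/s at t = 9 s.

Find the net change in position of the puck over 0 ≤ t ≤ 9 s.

-30 m

Displacement is the signed area under the v-t curve.
0–6 s: ½(1 + -11)(6) = -30 m
6–8 s: ½(-11 + 10)(2) = -1 m
8–9 s: ½(10 + -8)(1) = 1 m
Net displacement = -30 m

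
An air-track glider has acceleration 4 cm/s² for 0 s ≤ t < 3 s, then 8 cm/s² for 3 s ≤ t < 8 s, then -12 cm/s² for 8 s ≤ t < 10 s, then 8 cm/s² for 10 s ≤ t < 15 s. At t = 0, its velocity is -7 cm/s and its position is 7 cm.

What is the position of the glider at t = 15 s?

400 cm

On each constant-a segment, Δv = aΔt and Δx = v₀Δt + ½aΔt²; chain segment to segment.
0–3 s: v starts -7 cm/s; Δx = -7·3 + ½·4·3² = -3 cm; v ends 5 cm/s.
3–8 s: v starts 5 cm/s; Δx = 5·5 + ½·8·5² = 125 cm; v ends 45 cm/s.
8–10 s: v starts 45 cm/s; Δx = 45·2 + ½·-12·2² = 66 cm; v ends 21 cm/s.
10–15 s: v starts 21 cm/s; Δx = 21·5 + ½·8·5² = 205 cm; v ends 61 cm/s.
x(15) = 7 + Σ Δx = 400 cm.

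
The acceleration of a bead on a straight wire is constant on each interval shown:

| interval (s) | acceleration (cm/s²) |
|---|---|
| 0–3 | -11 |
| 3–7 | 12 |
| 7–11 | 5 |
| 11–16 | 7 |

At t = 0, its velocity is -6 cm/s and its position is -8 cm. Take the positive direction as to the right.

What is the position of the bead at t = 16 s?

On each constant-a segment, Δv = aΔt and Δx = v₀Δt + ½aΔt²; chain segment to segment.
0–3 s: v starts -6 cm/s; Δx = -6·3 + ½·-11·3² = -67.5 cm; v ends -39 cm/s.
3–7 s: v starts -39 cm/s; Δx = -39·4 + ½·12·4² = -60 cm; v ends 9 cm/s.
7–11 s: v starts 9 cm/s; Δx = 9·4 + ½·5·4² = 76 cm; v ends 29 cm/s.
11–16 s: v starts 29 cm/s; Δx = 29·5 + ½·7·5² = 232.5 cm; v ends 64 cm/s.
x(16) = -8 + Σ Δx = 173 cm.

173 cm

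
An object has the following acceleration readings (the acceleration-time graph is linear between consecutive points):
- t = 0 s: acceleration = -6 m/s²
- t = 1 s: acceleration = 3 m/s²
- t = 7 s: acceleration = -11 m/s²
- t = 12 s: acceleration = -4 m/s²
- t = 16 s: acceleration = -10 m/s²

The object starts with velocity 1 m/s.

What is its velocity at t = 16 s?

-90 m/s

Δv equals the area under the a-t graph; then v = v₀ + Δv.
0–1 s: ½(-6 + 3)(1) = -1.5 m/s
1–7 s: ½(3 + -11)(6) = -24 m/s
7–12 s: ½(-11 + -4)(5) = -37.5 m/s
12–16 s: ½(-4 + -10)(4) = -28 m/s
Δv = -91 m/s, so v(16) = 1 + (-91) = -90 m/s.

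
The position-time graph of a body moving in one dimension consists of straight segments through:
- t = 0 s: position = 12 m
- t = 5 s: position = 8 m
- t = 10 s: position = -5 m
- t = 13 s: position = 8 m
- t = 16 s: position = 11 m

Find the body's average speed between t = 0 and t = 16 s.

Average speed = (total path length)/(elapsed time); on a piecewise-linear x-t graph the path length is Σ|Δx|.
0–5 s: |Δx| = |8 − 12| = 4 m
5–10 s: |Δx| = |-5 − 8| = 13 m
10–13 s: |Δx| = |8 − -5| = 13 m
13–16 s: |Δx| = |11 − 8| = 3 m
Total path = 33 m; average speed = 33/16 = 2.0625 m/s.

2.0625 m/s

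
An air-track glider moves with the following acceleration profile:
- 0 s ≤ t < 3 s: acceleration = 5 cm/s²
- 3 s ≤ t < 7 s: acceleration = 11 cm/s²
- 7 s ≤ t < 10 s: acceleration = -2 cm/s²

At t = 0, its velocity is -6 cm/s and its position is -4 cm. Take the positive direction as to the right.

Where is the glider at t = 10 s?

274.5 cm

On each constant-a segment, Δv = aΔt and Δx = v₀Δt + ½aΔt²; chain segment to segment.
0–3 s: v starts -6 cm/s; Δx = -6·3 + ½·5·3² = 4.5 cm; v ends 9 cm/s.
3–7 s: v starts 9 cm/s; Δx = 9·4 + ½·11·4² = 124 cm; v ends 53 cm/s.
7–10 s: v starts 53 cm/s; Δx = 53·3 + ½·-2·3² = 150 cm; v ends 47 cm/s.
x(10) = -4 + Σ Δx = 274.5 cm.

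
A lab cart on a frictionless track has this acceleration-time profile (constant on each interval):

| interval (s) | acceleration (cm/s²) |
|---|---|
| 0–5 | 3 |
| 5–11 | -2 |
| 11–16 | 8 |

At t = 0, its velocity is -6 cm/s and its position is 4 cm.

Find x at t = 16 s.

On each constant-a segment, Δv = aΔt and Δx = v₀Δt + ½aΔt²; chain segment to segment.
0–5 s: v starts -6 cm/s; Δx = -6·5 + ½·3·5² = 7.5 cm; v ends 9 cm/s.
5–11 s: v starts 9 cm/s; Δx = 9·6 + ½·-2·6² = 18 cm; v ends -3 cm/s.
11–16 s: v starts -3 cm/s; Δx = -3·5 + ½·8·5² = 85 cm; v ends 37 cm/s.
x(16) = 4 + Σ Δx = 114.5 cm.

114.5 cm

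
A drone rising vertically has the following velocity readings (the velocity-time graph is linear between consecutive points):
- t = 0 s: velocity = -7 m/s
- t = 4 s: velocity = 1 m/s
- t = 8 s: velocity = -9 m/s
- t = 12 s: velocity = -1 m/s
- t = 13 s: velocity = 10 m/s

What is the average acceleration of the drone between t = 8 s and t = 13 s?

Average acceleration = Δv/Δt = (10 − -9)/(13 − 8) = 3.8 m/s².

3.8 m/s²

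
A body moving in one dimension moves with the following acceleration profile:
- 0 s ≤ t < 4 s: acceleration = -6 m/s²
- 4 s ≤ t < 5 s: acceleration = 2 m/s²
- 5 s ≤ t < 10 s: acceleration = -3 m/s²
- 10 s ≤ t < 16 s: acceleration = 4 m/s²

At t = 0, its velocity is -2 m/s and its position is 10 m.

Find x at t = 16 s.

On each constant-a segment, Δv = aΔt and Δx = v₀Δt + ½aΔt²; chain segment to segment.
0–4 s: v starts -2 m/s; Δx = -2·4 + ½·-6·4² = -56 m; v ends -26 m/s.
4–5 s: v starts -26 m/s; Δx = -26·1 + ½·2·1² = -25 m; v ends -24 m/s.
5–10 s: v starts -24 m/s; Δx = -24·5 + ½·-3·5² = -157.5 m; v ends -39 m/s.
10–16 s: v starts -39 m/s; Δx = -39·6 + ½·4·6² = -162 m; v ends -15 m/s.
x(16) = 10 + Σ Δx = -390.5 m.

-390.5 m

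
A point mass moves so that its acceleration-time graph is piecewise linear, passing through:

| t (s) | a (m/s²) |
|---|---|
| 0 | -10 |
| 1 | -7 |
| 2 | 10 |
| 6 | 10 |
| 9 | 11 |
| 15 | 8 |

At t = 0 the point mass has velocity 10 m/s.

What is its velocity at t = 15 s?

131.5 m/s

Δv equals the area under the a-t graph; then v = v₀ + Δv.
0–1 s: ½(-10 + -7)(1) = -8.5 m/s
1–2 s: ½(-7 + 10)(1) = 1.5 m/s
2–6 s: 10 × 4 = 40 m/s
6–9 s: ½(10 + 11)(3) = 31.5 m/s
9–15 s: ½(11 + 8)(6) = 57 m/s
Δv = 121.5 m/s, so v(15) = 10 + (121.5) = 131.5 m/s.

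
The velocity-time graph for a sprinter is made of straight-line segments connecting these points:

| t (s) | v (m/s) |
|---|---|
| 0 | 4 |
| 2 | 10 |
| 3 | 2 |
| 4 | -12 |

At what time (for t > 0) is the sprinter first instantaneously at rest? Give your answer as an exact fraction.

t = 22/7 s

v changes sign on 3–4 s (from 2 to -12); the graph is linear there, so v = 0 at t = 3 + (-2)·(4 − 3)/(-12 − 2) = 22/7 s.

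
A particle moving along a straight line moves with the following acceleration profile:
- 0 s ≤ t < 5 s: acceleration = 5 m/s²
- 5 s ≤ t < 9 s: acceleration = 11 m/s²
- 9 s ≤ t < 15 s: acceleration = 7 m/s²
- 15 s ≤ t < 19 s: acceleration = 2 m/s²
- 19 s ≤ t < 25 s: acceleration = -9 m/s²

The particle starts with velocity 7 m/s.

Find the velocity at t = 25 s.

Δv equals the area under the a-t graph; then v = v₀ + Δv.
0–5 s: 5 × 5 = 25 m/s
5–9 s: 11 × 4 = 44 m/s
9–15 s: 7 × 6 = 42 m/s
15–19 s: 2 × 4 = 8 m/s
19–25 s: -9 × 6 = -54 m/s
Δv = 65 m/s, so v(25) = 7 + (65) = 72 m/s.

72 m/s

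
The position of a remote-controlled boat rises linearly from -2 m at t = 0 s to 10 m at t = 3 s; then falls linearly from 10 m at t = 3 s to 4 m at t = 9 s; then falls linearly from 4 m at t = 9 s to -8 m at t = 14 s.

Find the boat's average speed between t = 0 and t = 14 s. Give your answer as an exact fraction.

15/7 m/s

Average speed = (total path length)/(elapsed time); on a piecewise-linear x-t graph the path length is Σ|Δx|.
0–3 s: |Δx| = |10 − -2| = 12 m
3–9 s: |Δx| = |4 − 10| = 6 m
9–14 s: |Δx| = |-8 − 4| = 12 m
Total path = 30 m; average speed = 30/14 = 15/7 m/s.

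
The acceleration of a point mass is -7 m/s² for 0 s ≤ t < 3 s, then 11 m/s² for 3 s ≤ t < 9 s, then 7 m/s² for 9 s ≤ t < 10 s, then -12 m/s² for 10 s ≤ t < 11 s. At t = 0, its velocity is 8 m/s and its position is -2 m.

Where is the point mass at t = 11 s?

On each constant-a segment, Δv = aΔt and Δx = v₀Δt + ½aΔt²; chain segment to segment.
0–3 s: v starts 8 m/s; Δx = 8·3 + ½·-7·3² = -7.5 m; v ends -13 m/s.
3–9 s: v starts -13 m/s; Δx = -13·6 + ½·11·6² = 120 m; v ends 53 m/s.
9–10 s: v starts 53 m/s; Δx = 53·1 + ½·7·1² = 56.5 m; v ends 60 m/s.
10–11 s: v starts 60 m/s; Δx = 60·1 + ½·-12·1² = 54 m; v ends 48 m/s.
x(11) = -2 + Σ Δx = 221 m.

221 m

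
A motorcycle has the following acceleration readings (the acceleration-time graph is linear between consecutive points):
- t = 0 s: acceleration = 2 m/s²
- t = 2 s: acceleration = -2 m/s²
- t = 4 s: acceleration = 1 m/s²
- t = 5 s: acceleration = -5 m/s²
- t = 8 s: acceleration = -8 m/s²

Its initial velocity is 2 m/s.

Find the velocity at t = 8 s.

Δv equals the area under the a-t graph; then v = v₀ + Δv.
0–2 s: ½(2 + -2)(2) = 0 m/s
2–4 s: ½(-2 + 1)(2) = -1 m/s
4–5 s: ½(1 + -5)(1) = -2 m/s
5–8 s: ½(-5 + -8)(3) = -19.5 m/s
Δv = -22.5 m/s, so v(8) = 2 + (-22.5) = -20.5 m/s.

-20.5 m/s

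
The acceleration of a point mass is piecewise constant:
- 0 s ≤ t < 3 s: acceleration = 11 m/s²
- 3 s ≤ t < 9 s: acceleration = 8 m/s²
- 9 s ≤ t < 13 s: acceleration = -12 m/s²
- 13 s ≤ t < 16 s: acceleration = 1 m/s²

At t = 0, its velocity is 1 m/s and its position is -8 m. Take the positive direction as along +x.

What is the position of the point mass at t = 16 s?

On each constant-a segment, Δv = aΔt and Δx = v₀Δt + ½aΔt²; chain segment to segment.
0–3 s: v starts 1 m/s; Δx = 1·3 + ½·11·3² = 52.5 m; v ends 34 m/s.
3–9 s: v starts 34 m/s; Δx = 34·6 + ½·8·6² = 348 m; v ends 82 m/s.
9–13 s: v starts 82 m/s; Δx = 82·4 + ½·-12·4² = 232 m; v ends 34 m/s.
13–16 s: v starts 34 m/s; Δx = 34·3 + ½·1·3² = 106.5 m; v ends 37 m/s.
x(16) = -8 + Σ Δx = 731 m.

731 m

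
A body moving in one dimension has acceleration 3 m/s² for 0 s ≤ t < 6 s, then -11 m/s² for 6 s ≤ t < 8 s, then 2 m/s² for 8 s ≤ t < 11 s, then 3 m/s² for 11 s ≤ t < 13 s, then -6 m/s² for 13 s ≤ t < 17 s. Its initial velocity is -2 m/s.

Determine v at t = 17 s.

-18 m/s

Δv equals the area under the a-t graph; then v = v₀ + Δv.
0–6 s: 3 × 6 = 18 m/s
6–8 s: -11 × 2 = -22 m/s
8–11 s: 2 × 3 = 6 m/s
11–13 s: 3 × 2 = 6 m/s
13–17 s: -6 × 4 = -24 m/s
Δv = -16 m/s, so v(17) = -2 + (-16) = -18 m/s.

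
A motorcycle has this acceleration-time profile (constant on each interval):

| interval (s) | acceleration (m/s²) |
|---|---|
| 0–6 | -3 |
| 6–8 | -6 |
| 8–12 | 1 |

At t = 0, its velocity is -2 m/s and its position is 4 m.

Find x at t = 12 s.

On each constant-a segment, Δv = aΔt and Δx = v₀Δt + ½aΔt²; chain segment to segment.
0–6 s: v starts -2 m/s; Δx = -2·6 + ½·-3·6² = -66 m; v ends -20 m/s.
6–8 s: v starts -20 m/s; Δx = -20·2 + ½·-6·2² = -52 m; v ends -32 m/s.
8–12 s: v starts -32 m/s; Δx = -32·4 + ½·1·4² = -120 m; v ends -28 m/s.
x(12) = 4 + Σ Δx = -234 m.

-234 m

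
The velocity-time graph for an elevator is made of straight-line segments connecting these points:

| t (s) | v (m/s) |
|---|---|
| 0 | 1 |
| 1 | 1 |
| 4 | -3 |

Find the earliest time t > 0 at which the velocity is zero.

t = 1.75 s

v changes sign on 1–4 s (from 1 to -3); the graph is linear there, so v = 0 at t = 1 + (-1)·(4 − 1)/(-3 − 1) = 1.75 s.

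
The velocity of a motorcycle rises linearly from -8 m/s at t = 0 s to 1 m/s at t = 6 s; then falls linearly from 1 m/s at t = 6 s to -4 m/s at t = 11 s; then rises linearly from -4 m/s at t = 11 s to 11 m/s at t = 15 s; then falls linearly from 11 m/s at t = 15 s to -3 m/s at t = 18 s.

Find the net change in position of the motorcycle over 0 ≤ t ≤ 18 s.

Displacement is the signed area under the v-t curve.
0–6 s: ½(-8 + 1)(6) = -21 m
6–11 s: ½(1 + -4)(5) = -7.5 m
11–15 s: ½(-4 + 11)(4) = 14 m
15–18 s: ½(11 + -3)(3) = 12 m
Net displacement = -2.5 m

-2.5 m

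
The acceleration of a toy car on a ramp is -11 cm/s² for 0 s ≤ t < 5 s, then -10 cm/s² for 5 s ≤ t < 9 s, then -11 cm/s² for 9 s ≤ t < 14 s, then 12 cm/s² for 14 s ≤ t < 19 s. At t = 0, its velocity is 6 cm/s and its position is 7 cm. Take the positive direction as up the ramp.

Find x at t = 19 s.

On each constant-a segment, Δv = aΔt and Δx = v₀Δt + ½aΔt²; chain segment to segment.
0–5 s: v starts 6 cm/s; Δx = 6·5 + ½·-11·5² = -107.5 cm; v ends -49 cm/s.
5–9 s: v starts -49 cm/s; Δx = -49·4 + ½·-10·4² = -276 cm; v ends -89 cm/s.
9–14 s: v starts -89 cm/s; Δx = -89·5 + ½·-11·5² = -582.5 cm; v ends -144 cm/s.
14–19 s: v starts -144 cm/s; Δx = -144·5 + ½·12·5² = -570 cm; v ends -84 cm/s.
x(19) = 7 + Σ Δx = -1529 cm.

-1529 cm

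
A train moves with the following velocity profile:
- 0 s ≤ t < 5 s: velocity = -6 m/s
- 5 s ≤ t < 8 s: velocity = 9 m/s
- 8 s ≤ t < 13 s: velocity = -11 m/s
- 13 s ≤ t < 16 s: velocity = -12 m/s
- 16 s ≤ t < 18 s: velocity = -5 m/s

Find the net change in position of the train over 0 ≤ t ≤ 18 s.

Displacement is the signed area under the v-t curve.
0–5 s: -6 × 5 = -30 m
5–8 s: 9 × 3 = 27 m
8–13 s: -11 × 5 = -55 m
13–16 s: -12 × 3 = -36 m
16–18 s: -5 × 2 = -10 m
Net displacement = -104 m

-104 m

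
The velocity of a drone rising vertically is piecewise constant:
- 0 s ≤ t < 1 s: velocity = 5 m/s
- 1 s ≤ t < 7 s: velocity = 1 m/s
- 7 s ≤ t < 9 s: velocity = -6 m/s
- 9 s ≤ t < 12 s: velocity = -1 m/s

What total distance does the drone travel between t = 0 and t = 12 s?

26 m

Distance (not displacement) is the total path length: add the absolute areas under v-t.
0–1 s: |5| × 1 = 5 m
1–7 s: |1| × 6 = 6 m
7–9 s: |-6| × 2 = 12 m
9–12 s: |-1| × 3 = 3 m
Total distance = 26 m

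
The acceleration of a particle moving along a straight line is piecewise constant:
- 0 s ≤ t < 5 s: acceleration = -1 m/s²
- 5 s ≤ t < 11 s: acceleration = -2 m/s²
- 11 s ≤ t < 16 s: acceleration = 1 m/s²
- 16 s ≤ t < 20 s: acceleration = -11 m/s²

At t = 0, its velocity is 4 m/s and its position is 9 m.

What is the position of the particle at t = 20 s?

On each constant-a segment, Δv = aΔt and Δx = v₀Δt + ½aΔt²; chain segment to segment.
0–5 s: v starts 4 m/s; Δx = 4·5 + ½·-1·5² = 7.5 m; v ends -1 m/s.
5–11 s: v starts -1 m/s; Δx = -1·6 + ½·-2·6² = -42 m; v ends -13 m/s.
11–16 s: v starts -13 m/s; Δx = -13·5 + ½·1·5² = -52.5 m; v ends -8 m/s.
16–20 s: v starts -8 m/s; Δx = -8·4 + ½·-11·4² = -120 m; v ends -52 m/s.
x(20) = 9 + Σ Δx = -198 m.

-198 m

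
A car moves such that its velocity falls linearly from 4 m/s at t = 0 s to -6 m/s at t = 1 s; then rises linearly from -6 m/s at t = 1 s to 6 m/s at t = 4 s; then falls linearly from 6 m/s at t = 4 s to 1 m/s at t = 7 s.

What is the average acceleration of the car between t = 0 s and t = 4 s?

Average acceleration = Δv/Δt = (6 − 4)/(4 − 0) = 0.5 m/s².

0.5 m/s²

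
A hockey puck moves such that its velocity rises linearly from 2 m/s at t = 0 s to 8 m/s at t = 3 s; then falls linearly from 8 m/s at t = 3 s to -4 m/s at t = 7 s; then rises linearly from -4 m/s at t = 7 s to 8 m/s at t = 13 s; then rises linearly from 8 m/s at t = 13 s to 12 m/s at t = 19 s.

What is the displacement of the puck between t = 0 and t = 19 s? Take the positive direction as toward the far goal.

Net displacement equals the area under the velocity-time graph (areas below the axis count negative).
0–3 s: ½(2 + 8)(3) = 15 m
3–7 s: ½(8 + -4)(4) = 8 m
7–13 s: ½(-4 + 8)(6) = 12 m
13–19 s: ½(8 + 12)(6) = 60 m
Net displacement = 95 m

95 m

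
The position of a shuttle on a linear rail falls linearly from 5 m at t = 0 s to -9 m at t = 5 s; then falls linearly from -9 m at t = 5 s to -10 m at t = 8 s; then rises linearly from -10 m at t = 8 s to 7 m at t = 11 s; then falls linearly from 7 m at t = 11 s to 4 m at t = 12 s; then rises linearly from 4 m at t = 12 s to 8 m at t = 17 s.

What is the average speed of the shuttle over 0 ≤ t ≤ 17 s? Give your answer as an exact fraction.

Average speed = (total path length)/(elapsed time); on a piecewise-linear x-t graph the path length is Σ|Δx|.
0–5 s: |Δx| = |-9 − 5| = 14 m
5–8 s: |Δx| = |-10 − -9| = 1 m
8–11 s: |Δx| = |7 − -10| = 17 m
11–12 s: |Δx| = |4 − 7| = 3 m
12–17 s: |Δx| = |8 − 4| = 4 m
Total path = 39 m; average speed = 39/17 = 39/17 m/s.

39/17 m/s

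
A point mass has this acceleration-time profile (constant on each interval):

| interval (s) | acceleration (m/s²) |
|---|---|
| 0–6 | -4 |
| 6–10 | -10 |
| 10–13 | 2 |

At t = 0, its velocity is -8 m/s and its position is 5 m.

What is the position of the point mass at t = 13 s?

-530 m

On each constant-a segment, Δv = aΔt and Δx = v₀Δt + ½aΔt²; chain segment to segment.
0–6 s: v starts -8 m/s; Δx = -8·6 + ½·-4·6² = -120 m; v ends -32 m/s.
6–10 s: v starts -32 m/s; Δx = -32·4 + ½·-10·4² = -208 m; v ends -72 m/s.
10–13 s: v starts -72 m/s; Δx = -72·3 + ½·2·3² = -207 m; v ends -66 m/s.
x(13) = 5 + Σ Δx = -530 m.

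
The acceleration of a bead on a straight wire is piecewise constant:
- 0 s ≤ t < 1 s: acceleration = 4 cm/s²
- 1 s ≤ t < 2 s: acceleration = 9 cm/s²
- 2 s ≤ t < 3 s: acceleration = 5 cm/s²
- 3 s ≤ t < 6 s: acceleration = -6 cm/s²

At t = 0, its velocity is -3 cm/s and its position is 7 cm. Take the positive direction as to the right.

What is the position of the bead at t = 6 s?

42 cm

On each constant-a segment, Δv = aΔt and Δx = v₀Δt + ½aΔt²; chain segment to segment.
0–1 s: v starts -3 cm/s; Δx = -3·1 + ½·4·1² = -1 cm; v ends 1 cm/s.
1–2 s: v starts 1 cm/s; Δx = 1·1 + ½·9·1² = 5.5 cm; v ends 10 cm/s.
2–3 s: v starts 10 cm/s; Δx = 10·1 + ½·5·1² = 12.5 cm; v ends 15 cm/s.
3–6 s: v starts 15 cm/s; Δx = 15·3 + ½·-6·3² = 18 cm; v ends -3 cm/s.
x(6) = 7 + Σ Δx = 42 cm.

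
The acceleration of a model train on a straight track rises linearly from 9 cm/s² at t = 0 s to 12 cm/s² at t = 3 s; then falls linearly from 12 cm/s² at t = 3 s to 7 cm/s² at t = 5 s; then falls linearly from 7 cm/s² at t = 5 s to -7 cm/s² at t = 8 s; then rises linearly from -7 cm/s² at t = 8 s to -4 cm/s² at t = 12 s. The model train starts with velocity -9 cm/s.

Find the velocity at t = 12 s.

Δv equals the area under the a-t graph; then v = v₀ + Δv.
0–3 s: ½(9 + 12)(3) = 31.5 cm/s
3–5 s: ½(12 + 7)(2) = 19 cm/s
5–8 s: ½(7 + -7)(3) = 0 cm/s
8–12 s: ½(-7 + -4)(4) = -22 cm/s
Δv = 28.5 cm/s, so v(12) = -9 + (28.5) = 19.5 cm/s.

19.5 cm/s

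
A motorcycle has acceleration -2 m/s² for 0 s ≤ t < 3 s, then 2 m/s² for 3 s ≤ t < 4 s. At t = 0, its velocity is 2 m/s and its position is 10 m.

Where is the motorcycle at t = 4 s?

4 m

On each constant-a segment, Δv = aΔt and Δx = v₀Δt + ½aΔt²; chain segment to segment.
0–3 s: v starts 2 m/s; Δx = 2·3 + ½·-2·3² = -3 m; v ends -4 m/s.
3–4 s: v starts -4 m/s; Δx = -4·1 + ½·2·1² = -3 m; v ends -2 m/s.
x(4) = 10 + Σ Δx = 4 m.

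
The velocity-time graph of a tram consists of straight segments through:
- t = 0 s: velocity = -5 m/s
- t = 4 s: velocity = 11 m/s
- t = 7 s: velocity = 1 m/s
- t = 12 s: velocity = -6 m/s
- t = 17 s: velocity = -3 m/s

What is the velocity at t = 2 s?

3 m/s

On 0–4 s the graph is linear from -5 to 11 m/s: v(2) = -5 + (11 − -5)·(2 − 0)/(4 − 0) = 3 m/s.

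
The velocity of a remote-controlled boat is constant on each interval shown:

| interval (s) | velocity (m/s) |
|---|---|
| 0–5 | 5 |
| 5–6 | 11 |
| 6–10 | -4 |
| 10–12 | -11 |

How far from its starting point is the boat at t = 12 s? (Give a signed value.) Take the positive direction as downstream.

-2 m

Displacement is the signed area under the v-t curve.
0–5 s: 5 × 5 = 25 m
5–6 s: 11 × 1 = 11 m
6–10 s: -4 × 4 = -16 m
10–12 s: -11 × 2 = -22 m
Net displacement = -2 m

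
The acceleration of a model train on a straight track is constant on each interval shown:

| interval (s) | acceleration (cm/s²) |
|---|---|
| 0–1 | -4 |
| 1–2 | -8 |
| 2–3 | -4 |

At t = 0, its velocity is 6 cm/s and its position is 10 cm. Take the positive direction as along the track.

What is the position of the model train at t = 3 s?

4 cm

On each constant-a segment, Δv = aΔt and Δx = v₀Δt + ½aΔt²; chain segment to segment.
0–1 s: v starts 6 cm/s; Δx = 6·1 + ½·-4·1² = 4 cm; v ends 2 cm/s.
1–2 s: v starts 2 cm/s; Δx = 2·1 + ½·-8·1² = -2 cm; v ends -6 cm/s.
2–3 s: v starts -6 cm/s; Δx = -6·1 + ½·-4·1² = -8 cm; v ends -10 cm/s.
x(3) = 10 + Σ Δx = 4 cm.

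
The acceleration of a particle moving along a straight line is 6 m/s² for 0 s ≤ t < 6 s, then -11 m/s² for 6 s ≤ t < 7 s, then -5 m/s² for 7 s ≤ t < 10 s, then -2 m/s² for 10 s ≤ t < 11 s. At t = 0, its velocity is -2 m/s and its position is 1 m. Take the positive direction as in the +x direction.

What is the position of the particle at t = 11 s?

On each constant-a segment, Δv = aΔt and Δx = v₀Δt + ½aΔt²; chain segment to segment.
0–6 s: v starts -2 m/s; Δx = -2·6 + ½·6·6² = 96 m; v ends 34 m/s.
6–7 s: v starts 34 m/s; Δx = 34·1 + ½·-11·1² = 28.5 m; v ends 23 m/s.
7–10 s: v starts 23 m/s; Δx = 23·3 + ½·-5·3² = 46.5 m; v ends 8 m/s.
10–11 s: v starts 8 m/s; Δx = 8·1 + ½·-2·1² = 7 m; v ends 6 m/s.
x(11) = 1 + Σ Δx = 179 m.

179 m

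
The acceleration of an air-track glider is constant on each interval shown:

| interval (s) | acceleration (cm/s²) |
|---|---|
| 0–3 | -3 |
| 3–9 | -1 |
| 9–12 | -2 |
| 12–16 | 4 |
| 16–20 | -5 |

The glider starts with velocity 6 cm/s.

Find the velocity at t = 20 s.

-19 cm/s

Δv equals the area under the a-t graph; then v = v₀ + Δv.
0–3 s: -3 × 3 = -9 cm/s
3–9 s: -1 × 6 = -6 cm/s
9–12 s: -2 × 3 = -6 cm/s
12–16 s: 4 × 4 = 16 cm/s
16–20 s: -5 × 4 = -20 cm/s
Δv = -25 cm/s, so v(20) = 6 + (-25) = -19 cm/s.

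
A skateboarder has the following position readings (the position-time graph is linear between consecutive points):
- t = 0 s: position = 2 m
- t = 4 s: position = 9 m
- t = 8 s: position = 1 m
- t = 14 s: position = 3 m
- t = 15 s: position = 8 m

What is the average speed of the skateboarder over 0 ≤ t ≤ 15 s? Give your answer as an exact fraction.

Average speed = (total path length)/(elapsed time); on a piecewise-linear x-t graph the path length is Σ|Δx|.
0–4 s: |Δx| = |9 − 2| = 7 m
4–8 s: |Δx| = |1 − 9| = 8 m
8–14 s: |Δx| = |3 − 1| = 2 m
14–15 s: |Δx| = |8 − 3| = 5 m
Total path = 22 m; average speed = 22/15 = 22/15 m/s.

22/15 m/s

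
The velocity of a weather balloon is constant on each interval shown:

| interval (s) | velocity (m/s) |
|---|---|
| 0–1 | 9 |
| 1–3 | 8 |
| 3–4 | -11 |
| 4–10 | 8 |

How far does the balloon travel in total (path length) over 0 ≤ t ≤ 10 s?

Distance (not displacement) is the total path length: add the absolute areas under v-t.
0–1 s: |9| × 1 = 9 m
1–3 s: |8| × 2 = 16 m
3–4 s: |-11| × 1 = 11 m
4–10 s: |8| × 6 = 48 m
Total distance = 84 m

84 m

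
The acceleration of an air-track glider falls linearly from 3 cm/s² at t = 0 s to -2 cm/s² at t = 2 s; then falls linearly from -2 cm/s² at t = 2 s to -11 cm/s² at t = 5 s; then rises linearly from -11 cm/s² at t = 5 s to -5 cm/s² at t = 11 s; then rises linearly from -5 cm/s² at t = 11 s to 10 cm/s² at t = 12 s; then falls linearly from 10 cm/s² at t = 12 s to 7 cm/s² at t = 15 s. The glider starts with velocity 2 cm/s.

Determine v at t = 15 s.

Δv equals the area under the a-t graph; then v = v₀ + Δv.
0–2 s: ½(3 + -2)(2) = 1 cm/s
2–5 s: ½(-2 + -11)(3) = -19.5 cm/s
5–11 s: ½(-11 + -5)(6) = -48 cm/s
11–12 s: ½(-5 + 10)(1) = 2.5 cm/s
12–15 s: ½(10 + 7)(3) = 25.5 cm/s
Δv = -38.5 cm/s, so v(15) = 2 + (-38.5) = -36.5 cm/s.

-36.5 cm/s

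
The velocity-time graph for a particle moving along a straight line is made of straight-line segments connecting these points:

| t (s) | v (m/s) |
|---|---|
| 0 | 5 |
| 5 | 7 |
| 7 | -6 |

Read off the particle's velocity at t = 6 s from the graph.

On 5–7 s the graph is linear from 7 to -6 m/s: v(6) = 7 + (-6 − 7)·(6 − 5)/(7 − 5) = 0.5 m/s.

0.5 m/s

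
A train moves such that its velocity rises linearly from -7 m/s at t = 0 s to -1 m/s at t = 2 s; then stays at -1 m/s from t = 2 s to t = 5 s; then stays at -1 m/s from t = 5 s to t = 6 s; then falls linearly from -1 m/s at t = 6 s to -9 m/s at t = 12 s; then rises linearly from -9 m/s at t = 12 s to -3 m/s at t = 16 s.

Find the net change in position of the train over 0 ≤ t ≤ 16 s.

-66 m

Net displacement equals the area under the velocity-time graph (areas below the axis count negative).
0–2 s: ½(-7 + -1)(2) = -8 m
2–5 s: -1 × 3 = -3 m
5–6 s: -1 × 1 = -1 m
6–12 s: ½(-1 + -9)(6) = -30 m
12–16 s: ½(-9 + -3)(4) = -24 m
Net displacement = -66 m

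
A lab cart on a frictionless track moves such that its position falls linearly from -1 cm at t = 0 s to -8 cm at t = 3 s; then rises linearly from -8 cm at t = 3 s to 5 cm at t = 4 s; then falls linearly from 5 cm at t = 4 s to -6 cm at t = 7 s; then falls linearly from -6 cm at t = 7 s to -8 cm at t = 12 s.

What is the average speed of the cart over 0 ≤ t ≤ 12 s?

Average speed = (total path length)/(elapsed time); on a piecewise-linear x-t graph the path length is Σ|Δx|.
0–3 s: |Δx| = |-8 − -1| = 7 cm
3–4 s: |Δx| = |5 − -8| = 13 cm
4–7 s: |Δx| = |-6 − 5| = 11 cm
7–12 s: |Δx| = |-8 − -6| = 2 cm
Total path = 33 cm; average speed = 33/12 = 2.75 cm/s.

2.75 cm/s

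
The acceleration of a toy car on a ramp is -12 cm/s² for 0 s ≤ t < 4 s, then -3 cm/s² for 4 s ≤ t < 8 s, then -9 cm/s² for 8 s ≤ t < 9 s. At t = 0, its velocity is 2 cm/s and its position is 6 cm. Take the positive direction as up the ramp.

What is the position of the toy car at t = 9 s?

On each constant-a segment, Δv = aΔt and Δx = v₀Δt + ½aΔt²; chain segment to segment.
0–4 s: v starts 2 cm/s; Δx = 2·4 + ½·-12·4² = -88 cm; v ends -46 cm/s.
4–8 s: v starts -46 cm/s; Δx = -46·4 + ½·-3·4² = -208 cm; v ends -58 cm/s.
8–9 s: v starts -58 cm/s; Δx = -58·1 + ½·-9·1² = -62.5 cm; v ends -67 cm/s.
x(9) = 6 + Σ Δx = -352.5 cm.

-352.5 cm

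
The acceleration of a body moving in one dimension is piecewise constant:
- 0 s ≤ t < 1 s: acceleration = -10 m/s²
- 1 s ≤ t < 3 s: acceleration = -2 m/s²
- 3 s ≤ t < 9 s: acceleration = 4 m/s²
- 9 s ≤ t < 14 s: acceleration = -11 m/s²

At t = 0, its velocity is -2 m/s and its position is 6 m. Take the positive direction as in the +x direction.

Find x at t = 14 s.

On each constant-a segment, Δv = aΔt and Δx = v₀Δt + ½aΔt²; chain segment to segment.
0–1 s: v starts -2 m/s; Δx = -2·1 + ½·-10·1² = -7 m; v ends -12 m/s.
1–3 s: v starts -12 m/s; Δx = -12·2 + ½·-2·2² = -28 m; v ends -16 m/s.
3–9 s: v starts -16 m/s; Δx = -16·6 + ½·4·6² = -24 m; v ends 8 m/s.
9–14 s: v starts 8 m/s; Δx = 8·5 + ½·-11·5² = -97.5 m; v ends -47 m/s.
x(14) = 6 + Σ Δx = -150.5 m.

-150.5 m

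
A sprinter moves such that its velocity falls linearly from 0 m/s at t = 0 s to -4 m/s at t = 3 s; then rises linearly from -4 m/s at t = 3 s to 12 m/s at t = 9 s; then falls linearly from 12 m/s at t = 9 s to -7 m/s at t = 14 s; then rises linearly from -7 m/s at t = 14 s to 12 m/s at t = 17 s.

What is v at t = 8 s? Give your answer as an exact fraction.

28/3 m/s

On 3–9 s the graph is linear from -4 to 12 m/s: v(8) = -4 + (12 − -4)·(8 − 3)/(9 − 3) = 28/3 m/s.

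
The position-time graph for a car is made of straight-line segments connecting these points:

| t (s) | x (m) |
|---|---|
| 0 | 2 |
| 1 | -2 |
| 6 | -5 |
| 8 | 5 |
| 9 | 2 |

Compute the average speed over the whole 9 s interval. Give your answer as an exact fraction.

20/9 m/s

Average speed = (total path length)/(elapsed time); on a piecewise-linear x-t graph the path length is Σ|Δx|.
0–1 s: |Δx| = |-2 − 2| = 4 m
1–6 s: |Δx| = |-5 − -2| = 3 m
6–8 s: |Δx| = |5 − -5| = 10 m
8–9 s: |Δx| = |2 − 5| = 3 m
Total path = 20 m; average speed = 20/9 = 20/9 m/s.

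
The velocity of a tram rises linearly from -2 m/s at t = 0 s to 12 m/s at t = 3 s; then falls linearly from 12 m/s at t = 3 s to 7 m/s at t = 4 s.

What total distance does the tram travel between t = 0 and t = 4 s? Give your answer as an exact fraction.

Distance (not displacement) is the total path length: add the absolute areas under v-t.
0–3 s: v = 0 at t = 3/7 s; triangle areas 3/7 + 108/7 = 111/7 m
3–4 s: |½(12 + 7)(1)| = 9.5 m
Total distance = 355/14 m

355/14 m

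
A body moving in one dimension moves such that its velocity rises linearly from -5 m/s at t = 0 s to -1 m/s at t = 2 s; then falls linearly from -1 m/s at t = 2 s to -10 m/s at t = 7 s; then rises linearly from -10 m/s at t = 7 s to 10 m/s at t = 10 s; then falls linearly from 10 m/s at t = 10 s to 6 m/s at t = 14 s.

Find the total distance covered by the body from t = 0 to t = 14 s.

Distance (not displacement) is the total path length: add the absolute areas under v-t.
0–2 s: |½(-5 + -1)(2)| = 6 m
2–7 s: |½(-1 + -10)(5)| = 27.5 m
7–10 s: v = 0 at t = 8.5 s; triangle areas 7.5 + 7.5 = 15 m
10–14 s: |½(10 + 6)(4)| = 32 m
Total distance = 80.5 m

80.5 m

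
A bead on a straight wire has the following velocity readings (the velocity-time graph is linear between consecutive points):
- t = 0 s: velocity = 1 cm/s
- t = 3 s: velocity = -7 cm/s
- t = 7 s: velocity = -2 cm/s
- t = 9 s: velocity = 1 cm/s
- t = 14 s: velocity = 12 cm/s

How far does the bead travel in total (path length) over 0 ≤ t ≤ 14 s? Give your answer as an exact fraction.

1477/24 cm

Distance (not displacement) is the total path length: add the absolute areas under v-t.
0–3 s: v = 0 at t = 0.375 s; triangle areas 0.1875 + 9.1875 = 9.375 cm
3–7 s: |½(-7 + -2)(4)| = 18 cm
7–9 s: v = 0 at t = 25/3 s; triangle areas 4/3 + 1/3 = 5/3 cm
9–14 s: |½(1 + 12)(5)| = 32.5 cm
Total distance = 1477/24 cm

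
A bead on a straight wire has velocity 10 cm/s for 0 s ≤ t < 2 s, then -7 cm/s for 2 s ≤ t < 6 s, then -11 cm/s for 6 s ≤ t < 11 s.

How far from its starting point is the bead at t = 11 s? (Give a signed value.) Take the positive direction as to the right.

-63 cm

Displacement is the signed area under the v-t curve.
0–2 s: 10 × 2 = 20 cm
2–6 s: -7 × 4 = -28 cm
6–11 s: -11 × 5 = -55 cm
Net displacement = -63 cm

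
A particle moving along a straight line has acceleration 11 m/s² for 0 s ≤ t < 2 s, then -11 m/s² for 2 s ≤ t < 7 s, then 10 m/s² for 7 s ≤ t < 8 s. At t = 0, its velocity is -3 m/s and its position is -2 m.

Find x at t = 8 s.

-59.5 m

On each constant-a segment, Δv = aΔt and Δx = v₀Δt + ½aΔt²; chain segment to segment.
0–2 s: v starts -3 m/s; Δx = -3·2 + ½·11·2² = 16 m; v ends 19 m/s.
2–7 s: v starts 19 m/s; Δx = 19·5 + ½·-11·5² = -42.5 m; v ends -36 m/s.
7–8 s: v starts -36 m/s; Δx = -36·1 + ½·10·1² = -31 m; v ends -26 m/s.
x(8) = -2 + Σ Δx = -59.5 m.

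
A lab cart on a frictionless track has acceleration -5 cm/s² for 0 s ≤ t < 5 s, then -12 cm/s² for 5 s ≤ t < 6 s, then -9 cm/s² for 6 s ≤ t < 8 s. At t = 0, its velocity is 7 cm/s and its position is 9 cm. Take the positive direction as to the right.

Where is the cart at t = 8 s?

-120.5 cm

On each constant-a segment, Δv = aΔt and Δx = v₀Δt + ½aΔt²; chain segment to segment.
0–5 s: v starts 7 cm/s; Δx = 7·5 + ½·-5·5² = -27.5 cm; v ends -18 cm/s.
5–6 s: v starts -18 cm/s; Δx = -18·1 + ½·-12·1² = -24 cm; v ends -30 cm/s.
6–8 s: v starts -30 cm/s; Δx = -30·2 + ½·-9·2² = -78 cm; v ends -48 cm/s.
x(8) = 9 + Σ Δx = -120.5 cm.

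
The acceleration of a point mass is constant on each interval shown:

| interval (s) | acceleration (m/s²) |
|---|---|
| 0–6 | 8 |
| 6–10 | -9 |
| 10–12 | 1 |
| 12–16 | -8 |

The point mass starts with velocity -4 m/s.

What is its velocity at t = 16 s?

Δv equals the area under the a-t graph; then v = v₀ + Δv.
0–6 s: 8 × 6 = 48 m/s
6–10 s: -9 × 4 = -36 m/s
10–12 s: 1 × 2 = 2 m/s
12–16 s: -8 × 4 = -32 m/s
Δv = -18 m/s, so v(16) = -4 + (-18) = -22 m/s.

-22 m/s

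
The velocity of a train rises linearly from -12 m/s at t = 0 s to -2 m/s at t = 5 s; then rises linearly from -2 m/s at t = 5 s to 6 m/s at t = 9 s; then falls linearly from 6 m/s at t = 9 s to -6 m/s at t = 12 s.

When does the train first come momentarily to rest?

v changes sign on 5–9 s (from -2 to 6); the graph is linear there, so v = 0 at t = 5 + (2)·(9 − 5)/(6 − -2) = 6 s.

t = 6 s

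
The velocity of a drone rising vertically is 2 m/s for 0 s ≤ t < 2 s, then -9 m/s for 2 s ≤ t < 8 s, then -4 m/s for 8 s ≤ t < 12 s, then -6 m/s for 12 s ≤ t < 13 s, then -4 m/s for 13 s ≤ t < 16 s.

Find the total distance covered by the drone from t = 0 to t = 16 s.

Total distance travelled is ∫|v| dt — sum the magnitudes of each area piece.
0–2 s: |2| × 2 = 4 m
2–8 s: |-9| × 6 = 54 m
8–12 s: |-4| × 4 = 16 m
12–13 s: |-6| × 1 = 6 m
13–16 s: |-4| × 3 = 12 m
Total distance = 92 m

92 m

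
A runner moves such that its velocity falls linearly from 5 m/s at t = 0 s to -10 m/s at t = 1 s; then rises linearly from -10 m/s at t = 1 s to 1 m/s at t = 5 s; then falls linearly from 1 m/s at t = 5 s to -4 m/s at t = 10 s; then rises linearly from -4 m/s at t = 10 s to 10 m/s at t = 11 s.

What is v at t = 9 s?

-3 m/s

On 5–10 s the graph is linear from 1 to -4 m/s: v(9) = 1 + (-4 − 1)·(9 − 5)/(10 − 5) = -3 m/s.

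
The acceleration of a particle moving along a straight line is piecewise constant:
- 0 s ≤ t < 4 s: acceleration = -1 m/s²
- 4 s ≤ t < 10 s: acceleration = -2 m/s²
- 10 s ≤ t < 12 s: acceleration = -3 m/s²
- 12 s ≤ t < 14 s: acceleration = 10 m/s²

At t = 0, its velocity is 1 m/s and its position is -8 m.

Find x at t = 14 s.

-124 m

On each constant-a segment, Δv = aΔt and Δx = v₀Δt + ½aΔt²; chain segment to segment.
0–4 s: v starts 1 m/s; Δx = 1·4 + ½·-1·4² = -4 m; v ends -3 m/s.
4–10 s: v starts -3 m/s; Δx = -3·6 + ½·-2·6² = -54 m; v ends -15 m/s.
10–12 s: v starts -15 m/s; Δx = -15·2 + ½·-3·2² = -36 m; v ends -21 m/s.
12–14 s: v starts -21 m/s; Δx = -21·2 + ½·10·2² = -22 m; v ends -1 m/s.
x(14) = -8 + Σ Δx = -124 m.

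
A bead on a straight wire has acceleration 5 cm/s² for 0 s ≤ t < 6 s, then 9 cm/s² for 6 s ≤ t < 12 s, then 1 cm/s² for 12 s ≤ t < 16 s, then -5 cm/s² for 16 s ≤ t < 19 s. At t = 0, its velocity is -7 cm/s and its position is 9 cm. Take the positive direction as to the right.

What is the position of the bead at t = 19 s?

On each constant-a segment, Δv = aΔt and Δx = v₀Δt + ½aΔt²; chain segment to segment.
0–6 s: v starts -7 cm/s; Δx = -7·6 + ½·5·6² = 48 cm; v ends 23 cm/s.
6–12 s: v starts 23 cm/s; Δx = 23·6 + ½·9·6² = 300 cm; v ends 77 cm/s.
12–16 s: v starts 77 cm/s; Δx = 77·4 + ½·1·4² = 316 cm; v ends 81 cm/s.
16–19 s: v starts 81 cm/s; Δx = 81·3 + ½·-5·3² = 220.5 cm; v ends 66 cm/s.
x(19) = 9 + Σ Δx = 893.5 cm.

893.5 cm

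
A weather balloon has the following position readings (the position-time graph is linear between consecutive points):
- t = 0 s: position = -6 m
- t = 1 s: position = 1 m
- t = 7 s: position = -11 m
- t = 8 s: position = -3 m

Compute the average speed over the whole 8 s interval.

Average speed = (total path length)/(elapsed time); on a piecewise-linear x-t graph the path length is Σ|Δx|.
0–1 s: |Δx| = |1 − -6| = 7 m
1–7 s: |Δx| = |-11 − 1| = 12 m
7–8 s: |Δx| = |-3 − -11| = 8 m
Total path = 27 m; average speed = 27/8 = 3.375 m/s.

3.375 m/s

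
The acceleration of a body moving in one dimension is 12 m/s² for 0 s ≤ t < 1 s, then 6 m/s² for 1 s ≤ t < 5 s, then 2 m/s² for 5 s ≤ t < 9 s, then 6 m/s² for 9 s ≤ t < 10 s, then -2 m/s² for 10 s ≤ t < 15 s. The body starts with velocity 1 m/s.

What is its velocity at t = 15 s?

Δv equals the area under the a-t graph; then v = v₀ + Δv.
0–1 s: 12 × 1 = 12 m/s
1–5 s: 6 × 4 = 24 m/s
5–9 s: 2 × 4 = 8 m/s
9–10 s: 6 × 1 = 6 m/s
10–15 s: -2 × 5 = -10 m/s
Δv = 40 m/s, so v(15) = 1 + (40) = 41 m/s.

41 m/s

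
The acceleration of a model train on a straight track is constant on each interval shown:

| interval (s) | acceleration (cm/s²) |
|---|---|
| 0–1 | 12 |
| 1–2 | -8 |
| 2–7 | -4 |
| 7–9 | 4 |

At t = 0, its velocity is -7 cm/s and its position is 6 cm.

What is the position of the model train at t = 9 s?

-97 cm

On each constant-a segment, Δv = aΔt and Δx = v₀Δt + ½aΔt²; chain segment to segment.
0–1 s: v starts -7 cm/s; Δx = -7·1 + ½·12·1² = -1 cm; v ends 5 cm/s.
1–2 s: v starts 5 cm/s; Δx = 5·1 + ½·-8·1² = 1 cm; v ends -3 cm/s.
2–7 s: v starts -3 cm/s; Δx = -3·5 + ½·-4·5² = -65 cm; v ends -23 cm/s.
7–9 s: v starts -23 cm/s; Δx = -23·2 + ½·4·2² = -38 cm; v ends -15 cm/s.
x(9) = 6 + Σ Δx = -97 cm.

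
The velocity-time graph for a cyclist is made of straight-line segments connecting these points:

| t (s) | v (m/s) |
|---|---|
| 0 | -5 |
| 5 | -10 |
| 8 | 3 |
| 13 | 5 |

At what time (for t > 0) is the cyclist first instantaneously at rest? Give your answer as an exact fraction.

v changes sign on 5–8 s (from -10 to 3); the graph is linear there, so v = 0 at t = 5 + (10)·(8 − 5)/(3 − -10) = 95/13 s.

t = 95/13 s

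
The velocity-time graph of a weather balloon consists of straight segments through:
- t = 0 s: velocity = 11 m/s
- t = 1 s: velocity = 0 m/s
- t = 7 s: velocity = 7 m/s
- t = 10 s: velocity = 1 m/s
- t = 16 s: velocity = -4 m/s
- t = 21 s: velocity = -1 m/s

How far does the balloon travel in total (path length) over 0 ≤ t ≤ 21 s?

Distance (not displacement) is the total path length: add the absolute areas under v-t.
0–1 s: |½(11 + 0)(1)| = 5.5 m
1–7 s: |½(0 + 7)(6)| = 21 m
7–10 s: |½(7 + 1)(3)| = 12 m
10–16 s: v = 0 at t = 11.2 s; triangle areas 0.6 + 9.6 = 10.2 m
16–21 s: |½(-4 + -1)(5)| = 12.5 m
Total distance = 61.2 m

61.2 m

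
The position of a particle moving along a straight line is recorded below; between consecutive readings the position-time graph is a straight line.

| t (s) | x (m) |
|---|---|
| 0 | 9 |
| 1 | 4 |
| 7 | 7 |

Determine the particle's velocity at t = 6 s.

Velocity is the slope of the x-t graph on 1–7 s: (7 − 4)/(7 − 1) = 0.5 m/s.

0.5 m/s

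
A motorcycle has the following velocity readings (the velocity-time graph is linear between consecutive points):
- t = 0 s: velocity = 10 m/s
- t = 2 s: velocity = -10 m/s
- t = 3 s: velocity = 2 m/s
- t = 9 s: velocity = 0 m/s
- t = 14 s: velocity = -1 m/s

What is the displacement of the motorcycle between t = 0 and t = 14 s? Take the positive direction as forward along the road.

-0.5 m

Net displacement equals the area under the velocity-time graph (areas below the axis count negative).
0–2 s: ½(10 + -10)(2) = 0 m
2–3 s: ½(-10 + 2)(1) = -4 m
3–9 s: ½(2 + 0)(6) = 6 m
9–14 s: ½(0 + -1)(5) = -2.5 m
Net displacement = -0.5 m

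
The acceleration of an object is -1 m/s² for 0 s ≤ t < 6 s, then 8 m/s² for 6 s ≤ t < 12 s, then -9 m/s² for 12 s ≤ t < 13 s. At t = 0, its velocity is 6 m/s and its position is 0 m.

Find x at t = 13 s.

205.5 m

On each constant-a segment, Δv = aΔt and Δx = v₀Δt + ½aΔt²; chain segment to segment.
0–6 s: v starts 6 m/s; Δx = 6·6 + ½·-1·6² = 18 m; v ends 0 m/s.
6–12 s: v starts 0 m/s; Δx = 0·6 + ½·8·6² = 144 m; v ends 48 m/s.
12–13 s: v starts 48 m/s; Δx = 48·1 + ½·-9·1² = 43.5 m; v ends 39 m/s.
x(13) = 0 + Σ Δx = 205.5 m.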